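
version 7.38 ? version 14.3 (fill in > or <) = <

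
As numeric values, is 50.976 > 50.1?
True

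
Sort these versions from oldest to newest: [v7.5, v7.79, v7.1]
[v7.1, v7.5, v7.79]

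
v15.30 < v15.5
False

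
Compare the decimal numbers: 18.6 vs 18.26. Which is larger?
18.6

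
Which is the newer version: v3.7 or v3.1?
v3.7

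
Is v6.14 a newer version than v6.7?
Yes. Version numbers are compared segment by segment as integers, not as decimals: minor version 14 > 7, so v6.14 > v6.7 (even though the decimal 6.14 < 6.7).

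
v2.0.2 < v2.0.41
True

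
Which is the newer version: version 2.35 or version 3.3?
version 3.3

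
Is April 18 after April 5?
Yes. Day 18 comes after day 5 in April — this is a date comparison, not a decimal one (the decimal 4.18 would be smaller than 4.5).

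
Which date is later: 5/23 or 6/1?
6/1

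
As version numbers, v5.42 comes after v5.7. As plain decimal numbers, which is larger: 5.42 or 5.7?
5.7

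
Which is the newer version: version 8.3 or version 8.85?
version 8.85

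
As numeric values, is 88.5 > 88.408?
True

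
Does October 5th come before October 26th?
Yes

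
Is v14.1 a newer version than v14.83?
No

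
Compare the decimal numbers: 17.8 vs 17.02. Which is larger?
17.8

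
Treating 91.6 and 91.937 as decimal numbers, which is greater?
91.937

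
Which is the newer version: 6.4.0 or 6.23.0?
6.23.0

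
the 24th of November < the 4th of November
False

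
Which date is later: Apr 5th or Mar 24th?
Apr 5th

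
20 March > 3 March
True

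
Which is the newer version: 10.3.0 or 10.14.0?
10.14.0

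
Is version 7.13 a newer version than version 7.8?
Yes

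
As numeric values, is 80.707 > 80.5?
True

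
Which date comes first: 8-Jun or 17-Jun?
8-Jun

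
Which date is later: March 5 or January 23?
March 5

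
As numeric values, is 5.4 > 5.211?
True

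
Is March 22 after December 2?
No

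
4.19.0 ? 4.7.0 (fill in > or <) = >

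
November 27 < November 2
False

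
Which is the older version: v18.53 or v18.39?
v18.39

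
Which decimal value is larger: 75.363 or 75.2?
75.363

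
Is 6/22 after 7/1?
No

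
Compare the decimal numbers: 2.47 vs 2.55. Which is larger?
2.55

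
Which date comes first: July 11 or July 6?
July 6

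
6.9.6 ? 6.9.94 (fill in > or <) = <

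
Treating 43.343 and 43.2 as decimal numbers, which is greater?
43.343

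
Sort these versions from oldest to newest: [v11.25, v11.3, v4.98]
[v4.98, v11.3, v11.25]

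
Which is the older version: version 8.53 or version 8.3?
version 8.3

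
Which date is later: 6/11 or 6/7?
6/11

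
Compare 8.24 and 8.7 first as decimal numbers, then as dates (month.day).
As decimals: 8.24 < 8.7. As dates: 8/24 is later than 8/7 (day 24 > day 7).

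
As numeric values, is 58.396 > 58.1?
True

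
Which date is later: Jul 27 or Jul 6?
Jul 27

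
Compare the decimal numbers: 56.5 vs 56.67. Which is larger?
56.67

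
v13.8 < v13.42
True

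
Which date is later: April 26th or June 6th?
June 6th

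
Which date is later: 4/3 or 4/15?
4/15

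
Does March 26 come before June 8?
Yes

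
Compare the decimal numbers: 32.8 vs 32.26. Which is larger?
32.8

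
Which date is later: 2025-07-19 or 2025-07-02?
2025-07-19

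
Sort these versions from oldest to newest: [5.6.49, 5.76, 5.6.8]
[5.6.8, 5.6.49, 5.76]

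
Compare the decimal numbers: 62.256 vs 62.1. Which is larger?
62.256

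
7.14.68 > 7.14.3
True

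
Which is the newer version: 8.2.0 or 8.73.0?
8.73.0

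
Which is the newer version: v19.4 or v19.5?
v19.5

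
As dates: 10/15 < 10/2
False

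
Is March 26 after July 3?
No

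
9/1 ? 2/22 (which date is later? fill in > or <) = >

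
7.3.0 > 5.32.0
True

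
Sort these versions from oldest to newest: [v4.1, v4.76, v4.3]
[v4.1, v4.3, v4.76]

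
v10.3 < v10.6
True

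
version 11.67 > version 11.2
True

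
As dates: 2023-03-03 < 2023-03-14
True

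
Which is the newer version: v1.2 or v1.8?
v1.8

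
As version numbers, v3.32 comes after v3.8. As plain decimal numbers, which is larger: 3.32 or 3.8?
3.8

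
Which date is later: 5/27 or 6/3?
6/3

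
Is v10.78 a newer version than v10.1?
Yes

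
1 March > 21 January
True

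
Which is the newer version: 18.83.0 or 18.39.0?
18.83.0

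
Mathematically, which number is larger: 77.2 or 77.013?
77.2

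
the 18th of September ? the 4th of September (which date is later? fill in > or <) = >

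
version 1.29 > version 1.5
True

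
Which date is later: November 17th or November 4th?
November 17th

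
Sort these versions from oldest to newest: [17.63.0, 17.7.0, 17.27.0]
[17.7.0, 17.27.0, 17.63.0]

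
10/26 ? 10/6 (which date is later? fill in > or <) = >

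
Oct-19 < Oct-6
False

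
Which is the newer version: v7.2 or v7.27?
v7.27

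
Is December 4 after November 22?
Yes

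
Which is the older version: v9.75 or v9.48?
v9.48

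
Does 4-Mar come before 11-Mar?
Yes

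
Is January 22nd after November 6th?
No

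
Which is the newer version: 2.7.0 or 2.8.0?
2.8.0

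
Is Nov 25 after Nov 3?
Yes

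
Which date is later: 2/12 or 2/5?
2/12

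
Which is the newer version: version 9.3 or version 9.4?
version 9.4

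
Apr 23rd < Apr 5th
False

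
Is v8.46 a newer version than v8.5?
Yes. Version numbers are compared segment by segment as integers, not as decimals: minor version 46 > 5, so v8.46 > v8.5 (even though the decimal 8.46 < 8.5).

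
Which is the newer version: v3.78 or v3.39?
v3.78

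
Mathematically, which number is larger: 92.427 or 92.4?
92.427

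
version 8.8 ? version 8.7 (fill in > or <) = >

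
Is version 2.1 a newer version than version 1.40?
Yes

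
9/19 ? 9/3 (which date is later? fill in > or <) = >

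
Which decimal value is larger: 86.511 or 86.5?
86.511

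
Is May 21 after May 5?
Yes. Day 21 comes after day 5 in May — this is a date comparison, not a decimal one (the decimal 5.21 would be smaller than 5.5).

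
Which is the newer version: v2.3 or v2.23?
v2.23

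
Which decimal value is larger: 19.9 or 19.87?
19.9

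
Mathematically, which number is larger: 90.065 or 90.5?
90.5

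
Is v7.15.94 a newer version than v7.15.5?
Yes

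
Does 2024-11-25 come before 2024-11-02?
No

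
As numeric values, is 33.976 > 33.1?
True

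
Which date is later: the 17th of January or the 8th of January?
the 17th of January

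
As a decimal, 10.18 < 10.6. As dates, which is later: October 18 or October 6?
October 18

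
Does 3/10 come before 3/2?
No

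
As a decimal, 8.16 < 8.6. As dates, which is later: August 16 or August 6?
August 16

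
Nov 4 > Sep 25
True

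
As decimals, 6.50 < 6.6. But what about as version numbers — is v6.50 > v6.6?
True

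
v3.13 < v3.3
False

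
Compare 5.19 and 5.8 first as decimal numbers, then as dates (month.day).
As decimals: 5.19 < 5.8. As dates: 5/19 is later than 5/8 (day 19 > day 8).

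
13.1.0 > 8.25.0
True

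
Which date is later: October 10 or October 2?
October 10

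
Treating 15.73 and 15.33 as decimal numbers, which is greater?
15.73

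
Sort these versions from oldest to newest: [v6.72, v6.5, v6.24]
[v6.5, v6.24, v6.72]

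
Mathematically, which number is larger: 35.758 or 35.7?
35.758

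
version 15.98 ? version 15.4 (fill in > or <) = >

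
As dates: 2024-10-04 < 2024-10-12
True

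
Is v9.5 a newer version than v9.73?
No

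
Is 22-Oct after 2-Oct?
Yes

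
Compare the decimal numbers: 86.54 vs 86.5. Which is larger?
86.54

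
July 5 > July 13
False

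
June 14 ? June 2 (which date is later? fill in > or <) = >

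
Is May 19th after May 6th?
Yes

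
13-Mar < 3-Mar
False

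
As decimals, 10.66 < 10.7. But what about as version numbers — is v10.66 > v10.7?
True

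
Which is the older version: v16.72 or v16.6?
v16.6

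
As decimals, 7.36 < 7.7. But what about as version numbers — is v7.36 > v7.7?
True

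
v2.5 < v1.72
False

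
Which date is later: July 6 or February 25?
July 6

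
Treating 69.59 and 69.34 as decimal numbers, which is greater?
69.59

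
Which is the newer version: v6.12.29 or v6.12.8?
v6.12.29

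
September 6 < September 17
True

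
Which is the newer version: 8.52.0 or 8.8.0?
8.52.0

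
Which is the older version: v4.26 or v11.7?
v4.26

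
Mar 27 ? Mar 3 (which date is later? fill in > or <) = >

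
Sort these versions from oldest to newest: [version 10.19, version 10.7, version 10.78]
[version 10.7, version 10.19, version 10.78]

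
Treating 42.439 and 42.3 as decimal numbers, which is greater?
42.439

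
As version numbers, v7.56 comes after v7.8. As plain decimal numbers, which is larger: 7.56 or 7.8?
7.8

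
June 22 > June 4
True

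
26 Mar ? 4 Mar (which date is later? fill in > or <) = >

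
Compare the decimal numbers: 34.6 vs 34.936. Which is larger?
34.936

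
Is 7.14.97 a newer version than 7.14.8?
Yes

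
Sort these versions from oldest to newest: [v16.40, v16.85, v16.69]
[v16.40, v16.69, v16.85]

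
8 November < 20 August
False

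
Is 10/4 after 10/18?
No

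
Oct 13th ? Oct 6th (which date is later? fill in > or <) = >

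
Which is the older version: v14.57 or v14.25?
v14.25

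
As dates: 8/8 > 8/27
False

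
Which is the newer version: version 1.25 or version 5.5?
version 5.5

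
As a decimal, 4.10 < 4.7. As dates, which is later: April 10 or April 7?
April 10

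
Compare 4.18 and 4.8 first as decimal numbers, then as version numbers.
As decimals: 4.18 < 4.8. As versions: v4.18 > v4.8 (minor version 18 > 8).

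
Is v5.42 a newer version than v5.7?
Yes. Version numbers are compared segment by segment as integers, not as decimals: minor version 42 > 7, so v5.42 > v5.7 (even though the decimal 5.42 < 5.7).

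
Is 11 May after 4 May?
Yes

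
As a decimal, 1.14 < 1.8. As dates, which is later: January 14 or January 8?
January 14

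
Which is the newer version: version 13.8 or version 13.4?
version 13.8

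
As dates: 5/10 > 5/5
True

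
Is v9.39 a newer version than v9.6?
Yes. Version numbers are compared segment by segment as integers, not as decimals: minor version 39 > 6, so v9.39 > v9.6 (even though the decimal 9.39 < 9.6).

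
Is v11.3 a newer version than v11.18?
No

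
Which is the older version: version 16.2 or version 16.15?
version 16.2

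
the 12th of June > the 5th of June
True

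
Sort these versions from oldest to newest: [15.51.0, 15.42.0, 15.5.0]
[15.5.0, 15.42.0, 15.51.0]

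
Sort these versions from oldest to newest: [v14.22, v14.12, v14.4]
[v14.4, v14.12, v14.22]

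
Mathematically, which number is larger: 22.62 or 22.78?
22.78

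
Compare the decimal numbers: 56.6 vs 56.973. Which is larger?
56.973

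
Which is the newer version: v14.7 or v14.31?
v14.31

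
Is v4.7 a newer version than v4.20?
No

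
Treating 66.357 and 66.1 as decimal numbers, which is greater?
66.357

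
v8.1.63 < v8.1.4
False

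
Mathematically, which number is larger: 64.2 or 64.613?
64.613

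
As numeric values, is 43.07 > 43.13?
False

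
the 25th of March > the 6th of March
True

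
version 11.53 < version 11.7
False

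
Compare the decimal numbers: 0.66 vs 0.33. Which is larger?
0.66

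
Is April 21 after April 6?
Yes. Day 21 comes after day 6 in April — this is a date comparison, not a decimal one (the decimal 4.21 would be smaller than 4.6).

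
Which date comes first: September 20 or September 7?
September 7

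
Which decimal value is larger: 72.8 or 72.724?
72.8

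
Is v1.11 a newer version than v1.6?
Yes. Version numbers are compared segment by segment as integers, not as decimals: minor version 11 > 6, so v1.11 > v1.6 (even though the decimal 1.11 < 1.6).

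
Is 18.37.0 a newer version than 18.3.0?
Yes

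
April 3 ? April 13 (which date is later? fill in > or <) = <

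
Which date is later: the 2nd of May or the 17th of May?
the 17th of May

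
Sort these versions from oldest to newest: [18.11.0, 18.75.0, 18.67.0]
[18.11.0, 18.67.0, 18.75.0]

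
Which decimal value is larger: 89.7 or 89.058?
89.7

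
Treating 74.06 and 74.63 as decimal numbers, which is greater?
74.63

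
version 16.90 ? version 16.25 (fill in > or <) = >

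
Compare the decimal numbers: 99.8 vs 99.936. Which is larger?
99.936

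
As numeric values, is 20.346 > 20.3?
True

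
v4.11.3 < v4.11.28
True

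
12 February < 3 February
False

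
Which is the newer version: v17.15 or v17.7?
v17.15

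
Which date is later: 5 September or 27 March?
5 September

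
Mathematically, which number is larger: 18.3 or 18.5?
18.5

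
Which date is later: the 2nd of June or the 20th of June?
the 20th of June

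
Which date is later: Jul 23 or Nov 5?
Nov 5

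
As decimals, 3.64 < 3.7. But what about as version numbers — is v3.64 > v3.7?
True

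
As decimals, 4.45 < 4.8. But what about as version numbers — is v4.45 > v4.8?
True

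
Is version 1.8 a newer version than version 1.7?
Yes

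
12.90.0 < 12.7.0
False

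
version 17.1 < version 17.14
True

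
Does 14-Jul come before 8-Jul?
No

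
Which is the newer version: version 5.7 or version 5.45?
version 5.45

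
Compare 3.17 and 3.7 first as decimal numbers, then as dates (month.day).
As decimals: 3.17 < 3.7. As dates: 3/17 is later than 3/7 (day 17 > day 7).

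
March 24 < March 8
False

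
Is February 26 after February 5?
Yes. Day 26 comes after day 5 in February — this is a date comparison, not a decimal one (the decimal 2.26 would be smaller than 2.5).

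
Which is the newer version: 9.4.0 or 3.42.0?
9.4.0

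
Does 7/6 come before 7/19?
Yes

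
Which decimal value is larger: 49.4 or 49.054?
49.4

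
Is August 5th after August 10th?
No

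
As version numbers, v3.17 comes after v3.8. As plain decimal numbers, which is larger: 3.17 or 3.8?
3.8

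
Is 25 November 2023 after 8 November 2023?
Yes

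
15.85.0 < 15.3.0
False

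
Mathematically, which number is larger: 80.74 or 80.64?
80.74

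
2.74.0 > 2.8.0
True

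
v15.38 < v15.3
False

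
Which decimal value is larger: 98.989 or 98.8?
98.989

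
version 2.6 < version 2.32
True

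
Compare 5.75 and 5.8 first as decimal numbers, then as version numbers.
As decimals: 5.75 < 5.8. As versions: v5.75 > v5.8 (minor version 75 > 8).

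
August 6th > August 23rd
False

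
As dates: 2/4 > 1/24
True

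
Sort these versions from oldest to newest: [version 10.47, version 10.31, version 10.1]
[version 10.1, version 10.31, version 10.47]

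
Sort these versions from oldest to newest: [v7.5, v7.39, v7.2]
[v7.2, v7.5, v7.39]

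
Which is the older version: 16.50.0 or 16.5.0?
16.5.0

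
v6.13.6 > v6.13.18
False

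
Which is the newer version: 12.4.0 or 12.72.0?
12.72.0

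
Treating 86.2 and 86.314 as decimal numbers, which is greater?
86.314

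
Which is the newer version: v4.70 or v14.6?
v14.6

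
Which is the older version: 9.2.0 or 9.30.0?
9.2.0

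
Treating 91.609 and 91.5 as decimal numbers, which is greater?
91.609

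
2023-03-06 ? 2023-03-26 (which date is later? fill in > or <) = <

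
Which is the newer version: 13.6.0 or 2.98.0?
13.6.0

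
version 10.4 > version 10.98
False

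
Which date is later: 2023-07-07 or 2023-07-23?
2023-07-23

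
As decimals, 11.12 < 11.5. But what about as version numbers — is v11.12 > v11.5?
True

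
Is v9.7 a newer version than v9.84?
No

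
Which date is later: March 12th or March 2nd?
March 12th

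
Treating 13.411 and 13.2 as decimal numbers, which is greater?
13.411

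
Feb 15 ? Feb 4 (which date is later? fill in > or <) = >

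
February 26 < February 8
False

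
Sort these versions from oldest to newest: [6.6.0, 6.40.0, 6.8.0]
[6.6.0, 6.8.0, 6.40.0]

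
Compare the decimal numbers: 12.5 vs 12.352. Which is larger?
12.5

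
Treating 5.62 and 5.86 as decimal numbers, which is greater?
5.86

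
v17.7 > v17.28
False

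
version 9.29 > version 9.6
True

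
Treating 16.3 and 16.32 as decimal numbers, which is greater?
16.32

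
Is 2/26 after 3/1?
No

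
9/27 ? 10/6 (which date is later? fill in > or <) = <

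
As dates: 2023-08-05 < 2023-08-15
True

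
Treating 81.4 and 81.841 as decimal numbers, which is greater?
81.841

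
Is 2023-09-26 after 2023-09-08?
Yes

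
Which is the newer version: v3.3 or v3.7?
v3.7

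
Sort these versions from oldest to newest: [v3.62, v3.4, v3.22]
[v3.4, v3.22, v3.62]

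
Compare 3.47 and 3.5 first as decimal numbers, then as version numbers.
As decimals: 3.47 < 3.5. As versions: v3.47 > v3.5 (minor version 47 > 5).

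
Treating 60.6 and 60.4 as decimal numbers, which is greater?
60.6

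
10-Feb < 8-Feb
False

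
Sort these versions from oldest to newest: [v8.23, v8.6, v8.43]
[v8.6, v8.23, v8.43]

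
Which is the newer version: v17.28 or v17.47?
v17.47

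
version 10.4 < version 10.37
True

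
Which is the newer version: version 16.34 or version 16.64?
version 16.64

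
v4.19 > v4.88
False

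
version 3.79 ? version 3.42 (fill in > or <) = >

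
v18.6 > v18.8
False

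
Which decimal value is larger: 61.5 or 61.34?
61.5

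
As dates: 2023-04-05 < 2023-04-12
True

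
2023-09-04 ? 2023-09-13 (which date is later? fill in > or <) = <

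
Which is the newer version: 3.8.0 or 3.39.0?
3.39.0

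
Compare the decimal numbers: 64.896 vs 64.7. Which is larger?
64.896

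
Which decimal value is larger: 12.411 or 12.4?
12.411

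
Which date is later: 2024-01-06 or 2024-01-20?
2024-01-20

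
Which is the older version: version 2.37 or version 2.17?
version 2.17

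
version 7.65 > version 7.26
True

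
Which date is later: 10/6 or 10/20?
10/20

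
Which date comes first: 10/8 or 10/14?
10/8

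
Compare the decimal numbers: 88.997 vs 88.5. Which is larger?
88.997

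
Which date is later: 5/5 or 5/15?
5/15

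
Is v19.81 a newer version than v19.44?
Yes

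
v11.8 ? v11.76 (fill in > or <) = <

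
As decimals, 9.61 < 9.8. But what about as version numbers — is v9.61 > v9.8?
True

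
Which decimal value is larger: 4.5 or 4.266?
4.5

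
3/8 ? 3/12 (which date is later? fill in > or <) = <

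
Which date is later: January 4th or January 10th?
January 10th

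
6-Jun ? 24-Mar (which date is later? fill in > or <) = >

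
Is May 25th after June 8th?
No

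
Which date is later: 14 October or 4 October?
14 October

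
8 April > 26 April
False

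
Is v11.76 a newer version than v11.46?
Yes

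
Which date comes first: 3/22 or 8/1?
3/22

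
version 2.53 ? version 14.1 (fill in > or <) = <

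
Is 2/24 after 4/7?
No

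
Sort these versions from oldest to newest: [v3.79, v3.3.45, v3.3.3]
[v3.3.3, v3.3.45, v3.79]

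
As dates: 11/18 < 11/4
False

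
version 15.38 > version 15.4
True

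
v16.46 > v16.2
True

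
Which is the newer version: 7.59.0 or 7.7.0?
7.59.0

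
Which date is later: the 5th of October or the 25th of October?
the 25th of October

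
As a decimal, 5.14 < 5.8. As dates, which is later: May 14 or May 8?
May 14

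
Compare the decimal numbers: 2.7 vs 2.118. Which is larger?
2.7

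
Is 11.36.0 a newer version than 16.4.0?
No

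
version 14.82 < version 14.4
False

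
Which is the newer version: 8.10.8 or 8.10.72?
8.10.72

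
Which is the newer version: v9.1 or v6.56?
v9.1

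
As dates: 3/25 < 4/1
True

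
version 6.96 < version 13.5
True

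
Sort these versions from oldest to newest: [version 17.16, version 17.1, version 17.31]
[version 17.1, version 17.16, version 17.31]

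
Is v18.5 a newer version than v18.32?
No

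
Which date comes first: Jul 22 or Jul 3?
Jul 3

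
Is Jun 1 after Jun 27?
No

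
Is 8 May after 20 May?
No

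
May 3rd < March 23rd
False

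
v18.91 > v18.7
True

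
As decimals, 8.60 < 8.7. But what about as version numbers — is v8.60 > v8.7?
True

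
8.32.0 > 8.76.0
False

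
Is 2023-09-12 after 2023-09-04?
Yes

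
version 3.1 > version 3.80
False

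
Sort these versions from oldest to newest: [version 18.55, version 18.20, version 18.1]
[version 18.1, version 18.20, version 18.55]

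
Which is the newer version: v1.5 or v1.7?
v1.7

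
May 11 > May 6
True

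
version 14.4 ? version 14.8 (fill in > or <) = <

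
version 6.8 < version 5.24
False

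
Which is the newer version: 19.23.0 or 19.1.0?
19.23.0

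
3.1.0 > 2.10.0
True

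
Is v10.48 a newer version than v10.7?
Yes. Version numbers are compared segment by segment as integers, not as decimals: minor version 48 > 7, so v10.48 > v10.7 (even though the decimal 10.48 < 10.7).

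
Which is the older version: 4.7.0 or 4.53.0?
4.7.0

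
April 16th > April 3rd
True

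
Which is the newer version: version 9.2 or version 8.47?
version 9.2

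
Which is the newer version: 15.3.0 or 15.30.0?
15.30.0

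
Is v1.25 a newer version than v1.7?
Yes. Version numbers are compared segment by segment as integers, not as decimals: minor version 25 > 7, so v1.25 > v1.7 (even though the decimal 1.25 < 1.7).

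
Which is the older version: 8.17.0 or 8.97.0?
8.17.0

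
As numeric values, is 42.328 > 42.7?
False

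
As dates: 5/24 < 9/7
True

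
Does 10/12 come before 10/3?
No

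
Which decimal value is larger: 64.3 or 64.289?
64.3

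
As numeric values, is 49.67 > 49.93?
False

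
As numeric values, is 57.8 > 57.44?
True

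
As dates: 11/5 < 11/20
True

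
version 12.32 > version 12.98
False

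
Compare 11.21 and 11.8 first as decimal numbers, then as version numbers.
As decimals: 11.21 < 11.8. As versions: v11.21 > v11.8 (minor version 21 > 8).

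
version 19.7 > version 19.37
False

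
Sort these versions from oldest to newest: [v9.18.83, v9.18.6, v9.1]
[v9.1, v9.18.6, v9.18.83]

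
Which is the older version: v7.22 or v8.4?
v7.22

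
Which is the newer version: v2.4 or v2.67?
v2.67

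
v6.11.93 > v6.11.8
True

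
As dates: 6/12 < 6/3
False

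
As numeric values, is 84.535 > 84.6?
False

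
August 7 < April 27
False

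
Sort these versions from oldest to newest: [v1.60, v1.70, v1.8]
[v1.8, v1.60, v1.70]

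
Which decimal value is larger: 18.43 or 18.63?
18.63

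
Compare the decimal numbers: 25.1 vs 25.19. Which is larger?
25.19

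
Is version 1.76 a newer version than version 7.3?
No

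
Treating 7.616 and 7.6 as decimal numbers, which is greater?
7.616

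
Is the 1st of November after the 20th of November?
No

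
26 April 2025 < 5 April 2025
False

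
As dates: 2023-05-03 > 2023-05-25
False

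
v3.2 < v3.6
True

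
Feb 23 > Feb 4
True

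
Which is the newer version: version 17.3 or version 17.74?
version 17.74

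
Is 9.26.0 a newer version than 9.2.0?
Yes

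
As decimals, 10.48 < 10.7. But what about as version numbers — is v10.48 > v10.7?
True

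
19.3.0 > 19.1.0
True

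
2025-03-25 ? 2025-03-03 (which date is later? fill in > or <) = >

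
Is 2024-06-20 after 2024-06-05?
Yes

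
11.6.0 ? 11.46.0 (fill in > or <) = <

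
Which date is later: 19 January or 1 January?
19 January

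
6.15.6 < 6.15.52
True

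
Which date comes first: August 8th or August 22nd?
August 8th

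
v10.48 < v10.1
False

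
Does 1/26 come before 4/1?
Yes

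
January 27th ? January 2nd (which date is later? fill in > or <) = >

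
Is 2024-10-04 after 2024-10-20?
No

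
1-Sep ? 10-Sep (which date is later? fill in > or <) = <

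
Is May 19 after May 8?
Yes. Day 19 comes after day 8 in May — this is a date comparison, not a decimal one (the decimal 5.19 would be smaller than 5.8).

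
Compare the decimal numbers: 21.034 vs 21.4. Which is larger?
21.4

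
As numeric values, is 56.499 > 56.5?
False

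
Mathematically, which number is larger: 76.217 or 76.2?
76.217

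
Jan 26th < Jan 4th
False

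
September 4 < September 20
True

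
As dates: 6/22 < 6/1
False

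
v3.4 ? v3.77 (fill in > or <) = <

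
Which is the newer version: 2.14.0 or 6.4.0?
6.4.0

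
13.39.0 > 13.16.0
True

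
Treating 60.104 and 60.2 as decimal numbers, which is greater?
60.2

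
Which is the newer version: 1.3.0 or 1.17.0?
1.17.0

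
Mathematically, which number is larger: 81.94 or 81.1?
81.94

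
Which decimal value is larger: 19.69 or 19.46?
19.69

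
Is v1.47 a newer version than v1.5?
Yes. Version numbers are compared segment by segment as integers, not as decimals: minor version 47 > 5, so v1.47 > v1.5 (even though the decimal 1.47 < 1.5).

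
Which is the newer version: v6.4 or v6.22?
v6.22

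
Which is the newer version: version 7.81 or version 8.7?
version 8.7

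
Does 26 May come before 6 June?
Yes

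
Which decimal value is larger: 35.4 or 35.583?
35.583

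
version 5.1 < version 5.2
True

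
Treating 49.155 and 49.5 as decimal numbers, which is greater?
49.5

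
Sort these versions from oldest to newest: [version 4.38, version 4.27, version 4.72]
[version 4.27, version 4.38, version 4.72]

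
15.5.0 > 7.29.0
True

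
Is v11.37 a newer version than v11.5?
Yes. Version numbers are compared segment by segment as integers, not as decimals: minor version 37 > 5, so v11.37 > v11.5 (even though the decimal 11.37 < 11.5).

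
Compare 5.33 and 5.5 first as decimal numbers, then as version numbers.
As decimals: 5.33 < 5.5. As versions: v5.33 > v5.5 (minor version 33 > 5).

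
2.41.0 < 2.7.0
False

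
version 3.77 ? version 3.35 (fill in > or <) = >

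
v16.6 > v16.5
True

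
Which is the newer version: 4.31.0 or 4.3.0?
4.31.0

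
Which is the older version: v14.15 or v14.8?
v14.8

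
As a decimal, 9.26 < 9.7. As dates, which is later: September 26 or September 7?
September 26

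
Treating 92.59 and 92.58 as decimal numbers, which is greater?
92.59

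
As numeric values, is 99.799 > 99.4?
True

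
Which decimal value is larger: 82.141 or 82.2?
82.2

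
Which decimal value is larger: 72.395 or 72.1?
72.395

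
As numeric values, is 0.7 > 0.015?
True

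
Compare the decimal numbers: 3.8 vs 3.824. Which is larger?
3.824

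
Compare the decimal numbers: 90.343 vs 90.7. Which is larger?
90.7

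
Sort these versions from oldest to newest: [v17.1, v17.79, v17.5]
[v17.1, v17.5, v17.79]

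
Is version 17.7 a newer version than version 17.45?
No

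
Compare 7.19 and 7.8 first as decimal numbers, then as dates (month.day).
As decimals: 7.19 < 7.8. As dates: 7/19 is later than 7/8 (day 19 > day 8).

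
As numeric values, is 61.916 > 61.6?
True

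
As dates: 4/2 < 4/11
True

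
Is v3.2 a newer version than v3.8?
No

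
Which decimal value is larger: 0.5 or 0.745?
0.745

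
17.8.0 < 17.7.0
False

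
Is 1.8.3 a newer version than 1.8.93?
No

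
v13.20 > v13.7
True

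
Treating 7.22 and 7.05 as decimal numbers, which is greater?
7.22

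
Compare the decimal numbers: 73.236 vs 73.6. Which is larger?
73.6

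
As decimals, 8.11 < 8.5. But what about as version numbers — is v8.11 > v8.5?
True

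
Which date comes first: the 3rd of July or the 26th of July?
the 3rd of July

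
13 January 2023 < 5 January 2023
False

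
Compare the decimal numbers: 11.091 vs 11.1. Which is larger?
11.1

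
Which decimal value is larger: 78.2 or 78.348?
78.348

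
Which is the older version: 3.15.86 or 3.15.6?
3.15.6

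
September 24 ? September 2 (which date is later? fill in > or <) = >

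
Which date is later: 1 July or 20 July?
20 July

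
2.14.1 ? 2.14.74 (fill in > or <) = <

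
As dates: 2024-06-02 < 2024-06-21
True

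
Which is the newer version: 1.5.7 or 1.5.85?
1.5.85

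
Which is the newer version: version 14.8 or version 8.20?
version 14.8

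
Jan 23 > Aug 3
False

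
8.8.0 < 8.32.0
True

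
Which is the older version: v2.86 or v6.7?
v2.86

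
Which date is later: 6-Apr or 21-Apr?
21-Apr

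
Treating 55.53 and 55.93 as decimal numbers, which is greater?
55.93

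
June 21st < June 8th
False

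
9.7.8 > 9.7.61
False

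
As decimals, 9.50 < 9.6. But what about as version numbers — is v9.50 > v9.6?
True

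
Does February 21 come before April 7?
Yes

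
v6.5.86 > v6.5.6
True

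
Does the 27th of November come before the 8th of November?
No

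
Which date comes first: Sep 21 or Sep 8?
Sep 8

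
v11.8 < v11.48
True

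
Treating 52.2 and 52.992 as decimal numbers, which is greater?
52.992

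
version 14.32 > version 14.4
True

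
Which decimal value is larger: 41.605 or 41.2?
41.605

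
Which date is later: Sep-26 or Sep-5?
Sep-26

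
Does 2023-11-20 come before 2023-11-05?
No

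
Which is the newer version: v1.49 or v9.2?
v9.2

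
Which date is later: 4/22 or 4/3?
4/22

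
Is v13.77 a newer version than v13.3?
Yes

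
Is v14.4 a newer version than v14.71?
No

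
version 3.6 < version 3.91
True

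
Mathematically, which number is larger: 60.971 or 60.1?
60.971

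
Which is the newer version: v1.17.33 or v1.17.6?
v1.17.33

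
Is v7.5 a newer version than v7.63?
No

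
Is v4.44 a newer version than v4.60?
No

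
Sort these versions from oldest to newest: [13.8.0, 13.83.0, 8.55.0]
[8.55.0, 13.8.0, 13.83.0]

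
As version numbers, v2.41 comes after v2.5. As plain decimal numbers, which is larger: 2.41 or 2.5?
2.5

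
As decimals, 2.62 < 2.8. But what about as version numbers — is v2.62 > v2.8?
True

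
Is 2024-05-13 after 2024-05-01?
Yes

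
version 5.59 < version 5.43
False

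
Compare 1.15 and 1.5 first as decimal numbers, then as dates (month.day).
As decimals: 1.15 < 1.5. As dates: 1/15 is later than 1/5 (day 15 > day 5).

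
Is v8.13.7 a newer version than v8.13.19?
No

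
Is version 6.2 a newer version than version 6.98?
No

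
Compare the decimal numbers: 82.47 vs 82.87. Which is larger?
82.87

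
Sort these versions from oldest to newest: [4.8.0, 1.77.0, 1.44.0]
[1.44.0, 1.77.0, 4.8.0]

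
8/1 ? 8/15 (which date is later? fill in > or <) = <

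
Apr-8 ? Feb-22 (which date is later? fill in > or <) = >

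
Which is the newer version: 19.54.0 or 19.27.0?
19.54.0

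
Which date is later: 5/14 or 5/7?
5/14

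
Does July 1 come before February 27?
No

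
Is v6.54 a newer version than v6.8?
Yes. Version numbers are compared segment by segment as integers, not as decimals: minor version 54 > 8, so v6.54 > v6.8 (even though the decimal 6.54 < 6.8).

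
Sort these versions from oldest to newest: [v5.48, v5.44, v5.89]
[v5.44, v5.48, v5.89]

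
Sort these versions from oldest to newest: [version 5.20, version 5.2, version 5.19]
[version 5.2, version 5.19, version 5.20]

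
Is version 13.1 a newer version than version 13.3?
No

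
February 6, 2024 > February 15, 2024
False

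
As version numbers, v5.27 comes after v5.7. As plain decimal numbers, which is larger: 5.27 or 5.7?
5.7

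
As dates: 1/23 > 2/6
False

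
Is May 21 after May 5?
Yes. Day 21 comes after day 5 in May — this is a date comparison, not a decimal one (the decimal 5.21 would be smaller than 5.5).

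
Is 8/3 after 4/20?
Yes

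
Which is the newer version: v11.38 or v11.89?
v11.89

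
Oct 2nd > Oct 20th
False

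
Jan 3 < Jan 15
True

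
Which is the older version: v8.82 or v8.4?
v8.4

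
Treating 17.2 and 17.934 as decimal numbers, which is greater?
17.934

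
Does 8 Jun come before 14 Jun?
Yes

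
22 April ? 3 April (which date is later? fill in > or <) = >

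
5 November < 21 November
True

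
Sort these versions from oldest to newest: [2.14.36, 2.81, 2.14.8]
[2.14.8, 2.14.36, 2.81]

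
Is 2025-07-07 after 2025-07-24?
No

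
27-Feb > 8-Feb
True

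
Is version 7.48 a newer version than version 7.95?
No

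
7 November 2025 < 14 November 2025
True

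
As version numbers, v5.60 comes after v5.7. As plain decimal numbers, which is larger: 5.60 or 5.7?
5.7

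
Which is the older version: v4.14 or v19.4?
v4.14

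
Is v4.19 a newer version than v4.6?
Yes. Version numbers are compared segment by segment as integers, not as decimals: minor version 19 > 6, so v4.19 > v4.6 (even though the decimal 4.19 < 4.6).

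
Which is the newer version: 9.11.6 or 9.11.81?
9.11.81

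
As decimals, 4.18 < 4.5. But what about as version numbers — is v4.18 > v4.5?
True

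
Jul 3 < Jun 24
False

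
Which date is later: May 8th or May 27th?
May 27th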